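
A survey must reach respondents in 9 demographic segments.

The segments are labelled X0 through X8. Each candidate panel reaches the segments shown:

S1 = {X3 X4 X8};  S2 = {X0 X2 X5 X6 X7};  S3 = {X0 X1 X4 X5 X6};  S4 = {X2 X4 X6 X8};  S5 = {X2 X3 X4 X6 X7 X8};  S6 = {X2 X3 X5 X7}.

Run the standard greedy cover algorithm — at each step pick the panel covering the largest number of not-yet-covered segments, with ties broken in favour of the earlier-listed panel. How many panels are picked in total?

2

Greedy: pick S5 (covers 6 new) → pick S3 (covers 3 new). Total picks: 2.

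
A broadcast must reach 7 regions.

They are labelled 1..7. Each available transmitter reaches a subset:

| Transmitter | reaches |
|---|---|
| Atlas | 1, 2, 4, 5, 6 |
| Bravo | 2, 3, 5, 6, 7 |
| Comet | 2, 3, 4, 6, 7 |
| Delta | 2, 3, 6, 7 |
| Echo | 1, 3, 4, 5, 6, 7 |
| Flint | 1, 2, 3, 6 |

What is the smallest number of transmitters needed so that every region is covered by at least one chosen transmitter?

2

Echo and Flint together: Echo ∪ Flint = {1, 2, 3, 4, 5, 6, 7} — every region is covered.
No single transmitter has all 7 regions (the largest, Echo, has 6), so 2 is optimal.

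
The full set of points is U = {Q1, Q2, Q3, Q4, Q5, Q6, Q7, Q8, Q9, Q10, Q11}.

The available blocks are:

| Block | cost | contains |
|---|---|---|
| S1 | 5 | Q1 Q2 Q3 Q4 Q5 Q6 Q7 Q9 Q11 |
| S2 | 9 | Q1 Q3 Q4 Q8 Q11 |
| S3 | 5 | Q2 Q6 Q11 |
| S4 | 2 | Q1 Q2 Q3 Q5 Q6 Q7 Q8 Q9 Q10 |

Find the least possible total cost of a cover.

7

S1, S4 together cover every point (S1 ∪ S4 = {Q1, Q2, Q3, Q4, Q5, Q6, Q7, Q8, Q9, Q10, Q11}); total cost 5 + 2 = 7.
No covering selection has total cost below 7.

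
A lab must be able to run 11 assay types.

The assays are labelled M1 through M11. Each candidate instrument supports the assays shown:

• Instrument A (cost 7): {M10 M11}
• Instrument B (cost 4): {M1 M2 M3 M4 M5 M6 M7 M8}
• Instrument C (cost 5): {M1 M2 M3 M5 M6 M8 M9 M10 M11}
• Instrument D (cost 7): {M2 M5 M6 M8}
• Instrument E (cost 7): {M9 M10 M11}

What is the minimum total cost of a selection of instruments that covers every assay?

B, C together cover every assay (B ∪ C = {M1, M2, M3, M4, M5, M6, M7, M8, M9, M10, M11}); total cost 4 + 5 = 9.
No covering selection has total cost below 9.

9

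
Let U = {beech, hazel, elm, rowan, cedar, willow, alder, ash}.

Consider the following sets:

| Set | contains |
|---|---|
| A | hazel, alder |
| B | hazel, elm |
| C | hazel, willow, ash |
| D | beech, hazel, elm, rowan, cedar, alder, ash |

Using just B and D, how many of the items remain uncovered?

1

Union of B, D = {beech, hazel, elm, rowan, cedar, alder, ash}.
Not covered: willow — 1 item.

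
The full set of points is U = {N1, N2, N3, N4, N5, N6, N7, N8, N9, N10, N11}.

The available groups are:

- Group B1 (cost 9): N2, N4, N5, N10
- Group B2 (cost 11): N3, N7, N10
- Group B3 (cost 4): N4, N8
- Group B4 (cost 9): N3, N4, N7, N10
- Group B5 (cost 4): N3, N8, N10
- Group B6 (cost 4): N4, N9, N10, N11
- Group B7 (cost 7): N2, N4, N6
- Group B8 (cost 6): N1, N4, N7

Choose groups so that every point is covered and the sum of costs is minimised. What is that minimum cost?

30

B1, B5, B6, B7, B8 together cover every point (B1 ∪ B5 ∪ B6 ∪ B7 ∪ B8 = {N1, N2, N3, N4, N5, N6, N7, N8, N9, N10, N11}); total cost 9 + 4 + 4 + 7 + 6 = 30.
No covering selection has total cost below 30.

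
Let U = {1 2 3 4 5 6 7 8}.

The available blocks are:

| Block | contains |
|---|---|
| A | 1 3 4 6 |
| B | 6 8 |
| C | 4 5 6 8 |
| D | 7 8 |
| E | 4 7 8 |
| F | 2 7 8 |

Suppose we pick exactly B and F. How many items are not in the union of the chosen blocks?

4

Union of B, F = {2, 6, 7, 8}.
Not covered: 1, 3, 4, 5 — 4 items.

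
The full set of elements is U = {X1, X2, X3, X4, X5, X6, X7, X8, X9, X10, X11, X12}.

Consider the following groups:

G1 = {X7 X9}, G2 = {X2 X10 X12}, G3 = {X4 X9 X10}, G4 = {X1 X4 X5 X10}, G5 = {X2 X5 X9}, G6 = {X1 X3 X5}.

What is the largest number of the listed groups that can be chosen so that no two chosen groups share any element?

G1, G2, G6 are pairwise disjoint (G1={X7,X9}; G2={X2,X10,X12}; G6={X1,X3,X5}).
Every remaining group overlaps one of these, and no 4 of the listed groups are pairwise disjoint, so 3 is the maximum.

3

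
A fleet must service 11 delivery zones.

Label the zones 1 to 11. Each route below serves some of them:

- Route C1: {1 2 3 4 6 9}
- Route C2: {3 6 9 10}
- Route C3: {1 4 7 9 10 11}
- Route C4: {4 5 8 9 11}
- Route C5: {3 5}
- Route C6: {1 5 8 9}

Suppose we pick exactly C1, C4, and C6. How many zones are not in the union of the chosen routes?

Union of C1, C4, C6 = {1, 2, 3, 4, 5, 6, 8, 9, 11}.
Not covered: 7, 10 — 2 zones.

2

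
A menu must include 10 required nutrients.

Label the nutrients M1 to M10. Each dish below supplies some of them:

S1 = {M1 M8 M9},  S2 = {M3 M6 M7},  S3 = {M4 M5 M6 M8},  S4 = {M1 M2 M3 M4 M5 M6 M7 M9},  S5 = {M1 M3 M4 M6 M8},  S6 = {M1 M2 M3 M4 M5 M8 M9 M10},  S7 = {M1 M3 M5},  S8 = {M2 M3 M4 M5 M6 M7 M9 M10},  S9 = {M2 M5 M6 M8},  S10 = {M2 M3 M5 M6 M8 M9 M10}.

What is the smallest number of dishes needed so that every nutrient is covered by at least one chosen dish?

Take {S5, S8}. Their union is {M1, M2, M3, M4, M5, M6, M7, M8, M9, M10}, which is all 10 nutrients.
No single dish has all 10 nutrients (the largest, S4, has 8), so 2 is optimal.

2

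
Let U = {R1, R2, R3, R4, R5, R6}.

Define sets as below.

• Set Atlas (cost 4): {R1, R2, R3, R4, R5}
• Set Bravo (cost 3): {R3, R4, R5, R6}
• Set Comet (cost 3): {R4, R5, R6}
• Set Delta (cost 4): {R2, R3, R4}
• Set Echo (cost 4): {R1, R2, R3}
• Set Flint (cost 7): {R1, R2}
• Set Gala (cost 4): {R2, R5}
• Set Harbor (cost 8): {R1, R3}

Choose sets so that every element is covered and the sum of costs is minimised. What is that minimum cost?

7

Bravo, Echo together cover every element (Bravo ∪ Echo = {R1, R2, R3, R4, R5, R6}); total cost 3 + 4 = 7.
No covering selection has total cost below 7.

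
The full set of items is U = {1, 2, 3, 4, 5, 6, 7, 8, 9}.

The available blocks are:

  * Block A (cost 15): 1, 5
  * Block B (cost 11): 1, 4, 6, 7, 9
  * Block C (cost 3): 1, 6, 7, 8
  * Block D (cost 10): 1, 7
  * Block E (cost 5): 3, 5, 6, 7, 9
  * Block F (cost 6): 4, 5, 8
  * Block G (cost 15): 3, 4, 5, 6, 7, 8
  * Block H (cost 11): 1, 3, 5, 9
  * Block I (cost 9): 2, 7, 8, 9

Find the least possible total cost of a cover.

C, E, F, I together cover every item (C ∪ E ∪ F ∪ I = {1, 2, 3, 4, 5, 6, 7, 8, 9}); total cost 3 + 5 + 6 + 9 = 23.
No covering selection has total cost below 23.

23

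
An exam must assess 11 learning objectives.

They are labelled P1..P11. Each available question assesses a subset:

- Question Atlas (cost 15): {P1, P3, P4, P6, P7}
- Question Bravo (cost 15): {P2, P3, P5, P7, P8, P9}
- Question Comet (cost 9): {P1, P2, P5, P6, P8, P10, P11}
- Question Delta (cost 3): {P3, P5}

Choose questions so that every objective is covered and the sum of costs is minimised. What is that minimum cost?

39

Atlas, Bravo, Comet together cover every objective (Atlas ∪ Bravo ∪ Comet = {P1, P2, P3, P4, P5, P6, P7, P8, P9, P10, P11}); total cost 15 + 15 + 9 = 39.
The greedy pick Comet, Delta, Atlas, Bravo costs 42; no covering selection beats 39.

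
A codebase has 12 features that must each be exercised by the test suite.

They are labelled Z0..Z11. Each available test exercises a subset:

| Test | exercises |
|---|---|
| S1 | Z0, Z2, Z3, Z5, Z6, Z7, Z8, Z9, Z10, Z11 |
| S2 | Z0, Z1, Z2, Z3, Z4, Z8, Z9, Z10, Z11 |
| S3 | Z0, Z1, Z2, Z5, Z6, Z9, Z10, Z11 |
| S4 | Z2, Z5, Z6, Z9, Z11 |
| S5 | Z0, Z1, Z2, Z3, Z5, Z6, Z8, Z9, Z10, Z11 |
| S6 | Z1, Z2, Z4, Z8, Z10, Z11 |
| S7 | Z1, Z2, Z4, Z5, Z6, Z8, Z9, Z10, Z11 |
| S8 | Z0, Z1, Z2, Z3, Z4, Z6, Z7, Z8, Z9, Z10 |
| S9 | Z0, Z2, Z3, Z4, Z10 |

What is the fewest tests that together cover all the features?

2

Take {S3, S8}. Their union is {Z0, Z1, Z2, Z3, Z4, Z5, Z6, Z7, Z8, Z9, Z10, Z11}, which is all 12 features.
No single test has all 12 features (the largest, S1, has 10), so 2 is optimal.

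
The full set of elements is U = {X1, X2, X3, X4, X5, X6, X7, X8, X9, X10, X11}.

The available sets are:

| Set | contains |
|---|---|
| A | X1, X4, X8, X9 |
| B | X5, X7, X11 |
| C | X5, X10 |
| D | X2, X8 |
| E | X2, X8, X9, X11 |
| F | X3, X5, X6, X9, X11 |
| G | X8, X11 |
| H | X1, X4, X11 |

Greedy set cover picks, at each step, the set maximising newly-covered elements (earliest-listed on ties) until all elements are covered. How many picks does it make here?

Greedy: pick F (covers 5 new) → pick A (covers 3 new) → pick B (covers 1 new) → pick C (covers 1 new) → pick D (covers 1 new). Total picks: 5.

5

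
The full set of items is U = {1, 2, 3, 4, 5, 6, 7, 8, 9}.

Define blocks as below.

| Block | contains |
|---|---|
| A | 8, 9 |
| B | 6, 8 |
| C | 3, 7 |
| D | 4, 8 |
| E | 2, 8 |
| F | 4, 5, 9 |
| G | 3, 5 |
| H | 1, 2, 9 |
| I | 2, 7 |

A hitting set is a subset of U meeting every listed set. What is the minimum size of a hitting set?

4

The 4 items {1, 5, 7, 8} hit every block.
No choice of 3 items meets every block, so 4 is the minimum.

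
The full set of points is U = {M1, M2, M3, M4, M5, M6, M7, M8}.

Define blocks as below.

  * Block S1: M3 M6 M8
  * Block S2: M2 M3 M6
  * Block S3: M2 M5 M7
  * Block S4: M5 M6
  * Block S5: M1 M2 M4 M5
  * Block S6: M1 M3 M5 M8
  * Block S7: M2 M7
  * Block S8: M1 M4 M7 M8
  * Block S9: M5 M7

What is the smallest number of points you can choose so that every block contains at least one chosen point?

3

The 3 points {M1, M6, M7} hit every block.
No choice of 2 points meets every block, so 3 is the minimum.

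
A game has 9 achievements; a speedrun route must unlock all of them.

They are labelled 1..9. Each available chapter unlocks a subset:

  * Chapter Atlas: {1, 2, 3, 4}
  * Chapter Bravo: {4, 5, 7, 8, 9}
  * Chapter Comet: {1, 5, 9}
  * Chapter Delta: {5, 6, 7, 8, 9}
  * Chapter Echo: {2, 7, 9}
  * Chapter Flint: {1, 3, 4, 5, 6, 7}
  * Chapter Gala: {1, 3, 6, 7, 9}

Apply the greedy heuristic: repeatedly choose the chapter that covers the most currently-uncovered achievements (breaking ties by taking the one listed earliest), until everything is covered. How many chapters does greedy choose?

Greedy: pick Flint (covers 6 new) → pick Bravo (covers 2 new) → pick Atlas (covers 1 new). Total picks: 3.
(The true minimum cover uses only 2 chapters, so greedy is not optimal here.)

3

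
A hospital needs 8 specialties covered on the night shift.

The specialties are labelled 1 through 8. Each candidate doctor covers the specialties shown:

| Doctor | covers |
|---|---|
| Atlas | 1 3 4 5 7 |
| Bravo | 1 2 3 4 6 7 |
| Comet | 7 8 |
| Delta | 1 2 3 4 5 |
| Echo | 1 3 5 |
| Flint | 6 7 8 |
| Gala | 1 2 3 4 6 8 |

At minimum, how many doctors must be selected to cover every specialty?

2

Atlas and Gala together: Atlas ∪ Gala = {1, 2, 3, 4, 5, 6, 7, 8} — every specialty is covered.
No single doctor has all 8 specialties (the largest, Bravo, has 6), so 2 is optimal.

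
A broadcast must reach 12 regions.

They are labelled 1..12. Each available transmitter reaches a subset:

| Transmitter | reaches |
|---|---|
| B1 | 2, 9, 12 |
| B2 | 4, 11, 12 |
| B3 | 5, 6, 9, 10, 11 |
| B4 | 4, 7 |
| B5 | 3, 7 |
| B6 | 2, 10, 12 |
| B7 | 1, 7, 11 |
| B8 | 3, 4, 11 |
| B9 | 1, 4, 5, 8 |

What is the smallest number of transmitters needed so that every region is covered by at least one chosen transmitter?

4

Take {B1, B3, B5, B9}. Their union is {1, 2, 3, 4, 5, 6, 7, 8, 9, 10, 11, 12}, which is all 12 regions.
Only B3 contains 6, so B3 is forced; the remaining 7 regions need at least 3 more transmitters (each remaining transmitter adds at most 3) — so at least 4 transmitters are needed, and 4 is optimal.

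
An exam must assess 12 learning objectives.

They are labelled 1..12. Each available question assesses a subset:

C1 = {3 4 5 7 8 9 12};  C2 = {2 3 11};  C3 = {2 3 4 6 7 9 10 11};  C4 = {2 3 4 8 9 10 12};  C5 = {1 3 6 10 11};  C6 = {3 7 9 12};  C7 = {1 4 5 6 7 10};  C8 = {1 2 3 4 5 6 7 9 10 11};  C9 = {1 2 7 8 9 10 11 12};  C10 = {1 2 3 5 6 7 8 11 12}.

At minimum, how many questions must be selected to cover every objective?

C8 and C9 together: C8 ∪ C9 = {1, 2, 3, 4, 5, 6, 7, 8, 9, 10, 11, 12} — every objective is covered.
No single question has all 12 objectives (the largest, C8, has 10), so 2 is optimal.

2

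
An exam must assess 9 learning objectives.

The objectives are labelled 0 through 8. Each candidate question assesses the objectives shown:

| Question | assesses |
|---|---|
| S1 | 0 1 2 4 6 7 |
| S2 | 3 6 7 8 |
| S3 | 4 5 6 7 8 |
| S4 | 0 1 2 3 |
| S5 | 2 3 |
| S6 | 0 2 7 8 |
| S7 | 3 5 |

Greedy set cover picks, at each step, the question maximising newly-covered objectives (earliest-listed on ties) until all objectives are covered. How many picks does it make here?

Greedy: pick S1 (covers 6 new) → pick S2 (covers 2 new) → pick S3 (covers 1 new). Total picks: 3.
(The true minimum cover uses only 2 questions, so greedy is not optimal here.)

3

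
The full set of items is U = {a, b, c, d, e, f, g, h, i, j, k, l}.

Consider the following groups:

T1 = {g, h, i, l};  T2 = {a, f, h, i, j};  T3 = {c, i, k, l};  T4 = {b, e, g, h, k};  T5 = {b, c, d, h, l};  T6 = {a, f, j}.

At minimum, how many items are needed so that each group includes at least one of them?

Take T = {c, g, j}. Each listed group contains at least one of these, so T is a hitting set of size 3.
No choice of 2 items meets every group, so 3 is the minimum.

3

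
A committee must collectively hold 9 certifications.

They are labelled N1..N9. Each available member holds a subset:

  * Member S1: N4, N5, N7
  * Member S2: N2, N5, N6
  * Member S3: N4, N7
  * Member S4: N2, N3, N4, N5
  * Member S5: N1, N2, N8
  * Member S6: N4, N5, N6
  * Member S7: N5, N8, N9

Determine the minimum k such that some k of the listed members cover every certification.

5

Take {S2, S3, S4, S5, S7}. Their union is {N1, N2, N3, N4, N5, N6, N7, N8, N9}, which is all 9 certifications.
No 4 of the 7 members cover everything (all 35 combinations miss at least one certification), so 5 is optimal.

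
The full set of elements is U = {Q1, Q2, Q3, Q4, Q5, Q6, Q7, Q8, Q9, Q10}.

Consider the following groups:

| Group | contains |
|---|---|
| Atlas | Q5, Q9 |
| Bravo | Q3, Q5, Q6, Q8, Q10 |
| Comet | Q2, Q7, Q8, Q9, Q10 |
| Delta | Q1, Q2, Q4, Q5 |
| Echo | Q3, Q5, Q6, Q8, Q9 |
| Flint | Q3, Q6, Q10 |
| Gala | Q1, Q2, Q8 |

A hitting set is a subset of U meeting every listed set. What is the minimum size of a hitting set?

3

H = {Q2, Q9, Q10} meets every group (each contains at least one member of H), and |H| = 3.
The groups Atlas, Flint, Gala are pairwise disjoint, so any hitting set needs a separate element for each — at least 3. Hence 3 is optimal.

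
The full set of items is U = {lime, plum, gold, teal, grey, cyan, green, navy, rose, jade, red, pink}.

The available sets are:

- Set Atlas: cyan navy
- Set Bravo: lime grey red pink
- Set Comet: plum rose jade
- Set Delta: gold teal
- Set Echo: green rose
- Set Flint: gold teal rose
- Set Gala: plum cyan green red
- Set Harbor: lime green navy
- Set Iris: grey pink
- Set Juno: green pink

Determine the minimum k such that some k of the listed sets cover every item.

Atlas, Bravo, Comet, Flint, and Juno cover everything between them: the union {lime, plum, gold, teal, grey, cyan, green, navy, rose, jade, red, pink} is all of U.
No 4 of the 10 sets cover everything (all 210 combinations miss at least one item), so 5 is optimal.

5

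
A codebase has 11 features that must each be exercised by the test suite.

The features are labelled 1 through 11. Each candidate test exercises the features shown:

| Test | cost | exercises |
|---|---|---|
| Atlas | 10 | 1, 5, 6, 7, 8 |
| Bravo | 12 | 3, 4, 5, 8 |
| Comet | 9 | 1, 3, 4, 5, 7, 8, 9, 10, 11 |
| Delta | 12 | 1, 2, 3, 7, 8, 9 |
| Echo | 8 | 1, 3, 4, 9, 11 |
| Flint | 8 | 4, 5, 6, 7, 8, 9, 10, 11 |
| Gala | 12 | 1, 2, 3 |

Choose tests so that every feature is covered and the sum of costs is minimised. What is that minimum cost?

20

Flint, Gala together cover every feature (Flint ∪ Gala = {1, 2, 3, 4, 5, 6, 7, 8, 9, 10, 11}); total cost 8 + 12 = 20.
The greedy pick Comet, Flint, Delta costs 29; no covering selection beats 20.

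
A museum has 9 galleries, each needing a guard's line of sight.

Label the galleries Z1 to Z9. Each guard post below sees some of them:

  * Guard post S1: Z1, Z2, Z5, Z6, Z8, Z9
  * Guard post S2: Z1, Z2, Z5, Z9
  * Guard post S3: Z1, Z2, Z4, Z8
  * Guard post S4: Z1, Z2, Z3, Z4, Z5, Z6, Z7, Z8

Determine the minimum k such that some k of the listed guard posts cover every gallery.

Take {S2, S4}. Their union is {Z1, Z2, Z3, Z4, Z5, Z6, Z7, Z8, Z9}, which is all 9 galleries.
No single guard post has all 9 galleries (the largest, S4, has 8), so 2 is optimal.

2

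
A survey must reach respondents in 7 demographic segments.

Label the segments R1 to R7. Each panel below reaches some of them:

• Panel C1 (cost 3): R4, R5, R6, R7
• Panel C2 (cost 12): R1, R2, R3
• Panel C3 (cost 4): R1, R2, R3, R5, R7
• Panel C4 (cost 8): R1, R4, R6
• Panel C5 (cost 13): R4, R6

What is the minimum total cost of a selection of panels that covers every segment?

C1, C3 together cover every segment (C1 ∪ C3 = {R1, R2, R3, R4, R5, R6, R7}); total cost 3 + 4 = 7.
No covering selection has total cost below 7.

7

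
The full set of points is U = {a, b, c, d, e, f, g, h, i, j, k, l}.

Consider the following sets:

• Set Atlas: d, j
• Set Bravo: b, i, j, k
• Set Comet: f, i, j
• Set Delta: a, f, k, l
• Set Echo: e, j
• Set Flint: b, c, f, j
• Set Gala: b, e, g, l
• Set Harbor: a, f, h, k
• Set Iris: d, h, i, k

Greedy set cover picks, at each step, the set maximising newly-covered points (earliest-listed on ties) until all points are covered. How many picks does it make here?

5

Greedy: pick Bravo (covers 4 new) → pick Delta (covers 3 new) → pick Gala (covers 2 new) → pick Iris (covers 2 new) → pick Flint (covers 1 new). Total picks: 5.
(The true minimum cover uses only 4 sets, so greedy is not optimal here.)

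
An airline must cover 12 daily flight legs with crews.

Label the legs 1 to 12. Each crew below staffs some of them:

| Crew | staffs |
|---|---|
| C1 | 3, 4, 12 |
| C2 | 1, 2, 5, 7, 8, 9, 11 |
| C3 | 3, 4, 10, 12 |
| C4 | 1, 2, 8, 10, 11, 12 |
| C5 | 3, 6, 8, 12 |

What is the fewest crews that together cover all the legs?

3

Take {C2, C3, C5}. Their union is {1, 2, 3, 4, 5, 6, 7, 8, 9, 10, 11, 12}, which is all 12 legs.
Only C2 contains 5, so C2 is forced; the remaining 5 legs need at least 2 more crews (each remaining crew adds at most 4) — so at least 3 crews are needed, and 3 is optimal.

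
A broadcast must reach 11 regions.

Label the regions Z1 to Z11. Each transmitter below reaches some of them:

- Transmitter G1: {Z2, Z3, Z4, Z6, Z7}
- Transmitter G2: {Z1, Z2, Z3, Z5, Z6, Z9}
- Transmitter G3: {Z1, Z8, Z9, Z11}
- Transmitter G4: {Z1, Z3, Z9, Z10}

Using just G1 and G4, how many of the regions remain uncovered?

3

Union of G1, G4 = {Z1, Z2, Z3, Z4, Z6, Z7, Z9, Z10}.
Not covered: Z5, Z8, Z11 — 3 regions.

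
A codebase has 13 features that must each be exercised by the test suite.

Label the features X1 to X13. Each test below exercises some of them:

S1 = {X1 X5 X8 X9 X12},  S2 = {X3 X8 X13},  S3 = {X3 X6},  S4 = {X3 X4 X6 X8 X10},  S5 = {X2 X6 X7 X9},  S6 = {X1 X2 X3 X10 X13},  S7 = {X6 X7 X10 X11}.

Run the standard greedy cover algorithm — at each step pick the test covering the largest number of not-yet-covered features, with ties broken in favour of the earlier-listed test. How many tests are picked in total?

Greedy: pick S1 (covers 5 new) → pick S4 (covers 4 new) → pick S5 (covers 2 new) → pick S2 (covers 1 new) → pick S7 (covers 1 new). Total picks: 5.
(The true minimum cover uses only 4 tests, so greedy is not optimal here.)

5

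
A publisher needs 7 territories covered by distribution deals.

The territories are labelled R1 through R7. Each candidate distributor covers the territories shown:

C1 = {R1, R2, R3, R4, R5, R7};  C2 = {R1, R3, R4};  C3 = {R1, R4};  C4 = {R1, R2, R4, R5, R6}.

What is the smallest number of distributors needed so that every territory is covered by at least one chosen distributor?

2

C1 and C4 together: C1 ∪ C4 = {R1, R2, R3, R4, R5, R6, R7} — every territory is covered.
No single distributor has all 7 territories (the largest, C1, has 6), so 2 is optimal.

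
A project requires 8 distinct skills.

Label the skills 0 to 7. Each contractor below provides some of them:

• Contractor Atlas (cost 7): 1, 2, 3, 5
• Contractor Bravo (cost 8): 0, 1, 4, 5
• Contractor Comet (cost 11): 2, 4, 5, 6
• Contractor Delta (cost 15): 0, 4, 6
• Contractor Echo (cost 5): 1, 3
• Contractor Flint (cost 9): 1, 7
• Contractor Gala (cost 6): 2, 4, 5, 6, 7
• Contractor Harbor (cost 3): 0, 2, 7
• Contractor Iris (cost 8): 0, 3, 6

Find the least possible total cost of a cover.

14

Echo, Gala, Harbor together cover every skill (Echo ∪ Gala ∪ Harbor = {0, 1, 2, 3, 4, 5, 6, 7}); total cost 5 + 6 + 3 = 14.
No covering selection has total cost below 14.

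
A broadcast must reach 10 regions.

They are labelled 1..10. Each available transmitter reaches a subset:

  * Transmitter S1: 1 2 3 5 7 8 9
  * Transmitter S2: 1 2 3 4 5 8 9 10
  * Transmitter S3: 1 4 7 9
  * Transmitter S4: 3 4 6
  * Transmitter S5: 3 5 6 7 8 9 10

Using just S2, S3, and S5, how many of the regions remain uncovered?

0

Union of S2, S3, S5 = {1, 2, 3, 4, 5, 6, 7, 8, 9, 10} — that's every region, so 0 are uncovered.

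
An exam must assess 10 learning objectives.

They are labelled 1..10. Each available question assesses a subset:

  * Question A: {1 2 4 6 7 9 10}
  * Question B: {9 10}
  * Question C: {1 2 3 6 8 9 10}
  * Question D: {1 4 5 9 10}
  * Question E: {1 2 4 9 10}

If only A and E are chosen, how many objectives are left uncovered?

3

Union of A, E = {1, 2, 4, 6, 7, 9, 10}.
Not covered: 3, 5, 8 — 3 objectives.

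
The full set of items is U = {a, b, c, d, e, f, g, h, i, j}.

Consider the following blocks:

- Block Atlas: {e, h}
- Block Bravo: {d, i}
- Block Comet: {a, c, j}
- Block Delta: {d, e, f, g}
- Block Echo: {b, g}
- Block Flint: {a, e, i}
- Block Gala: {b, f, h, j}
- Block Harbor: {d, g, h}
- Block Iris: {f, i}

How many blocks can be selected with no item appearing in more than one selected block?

4

Atlas, Bravo, Comet, Echo are pairwise disjoint (Atlas={e,h}; Bravo={d,i}; Comet={a,c,j}; Echo={b,g}).
Every remaining block overlaps one of these, and no 5 of the listed blocks are pairwise disjoint, so 4 is the maximum.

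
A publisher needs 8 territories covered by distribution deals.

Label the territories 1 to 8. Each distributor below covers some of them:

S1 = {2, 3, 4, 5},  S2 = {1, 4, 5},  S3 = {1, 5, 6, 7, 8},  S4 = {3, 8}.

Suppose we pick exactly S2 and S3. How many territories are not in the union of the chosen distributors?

2

Union of S2, S3 = {1, 4, 5, 6, 7, 8}.
Not covered: 2, 3 — 2 territories.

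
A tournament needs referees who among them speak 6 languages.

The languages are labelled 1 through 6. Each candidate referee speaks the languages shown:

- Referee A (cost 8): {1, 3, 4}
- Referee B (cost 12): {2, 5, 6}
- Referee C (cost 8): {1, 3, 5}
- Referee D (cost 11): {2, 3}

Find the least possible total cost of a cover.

A, B together cover every language (A ∪ B = {1, 2, 3, 4, 5, 6}); total cost 8 + 12 = 20.
No covering selection has total cost below 20.

20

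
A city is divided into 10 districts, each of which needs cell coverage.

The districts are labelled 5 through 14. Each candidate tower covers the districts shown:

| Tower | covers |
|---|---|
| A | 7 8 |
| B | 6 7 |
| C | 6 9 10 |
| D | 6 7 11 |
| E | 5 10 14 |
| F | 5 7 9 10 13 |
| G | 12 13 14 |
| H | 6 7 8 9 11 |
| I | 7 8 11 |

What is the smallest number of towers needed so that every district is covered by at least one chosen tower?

3

F and G and H together: F ∪ G ∪ H = {5, 6, 7, 8, 9, 10, 11, 12, 13, 14} — every district is covered.
Only G contains 12, so G is forced; the remaining 7 districts need at least 2 more towers (each remaining tower adds at most 5) — so at least 3 towers are needed, and 3 is optimal.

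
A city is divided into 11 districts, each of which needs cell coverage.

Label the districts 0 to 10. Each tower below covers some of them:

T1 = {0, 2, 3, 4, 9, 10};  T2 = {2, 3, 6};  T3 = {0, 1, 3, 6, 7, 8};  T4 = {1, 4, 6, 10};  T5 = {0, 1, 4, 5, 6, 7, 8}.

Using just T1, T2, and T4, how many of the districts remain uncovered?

3

Union of T1, T2, T4 = {0, 1, 2, 3, 4, 6, 9, 10}.
Not covered: 5, 7, 8 — 3 districts.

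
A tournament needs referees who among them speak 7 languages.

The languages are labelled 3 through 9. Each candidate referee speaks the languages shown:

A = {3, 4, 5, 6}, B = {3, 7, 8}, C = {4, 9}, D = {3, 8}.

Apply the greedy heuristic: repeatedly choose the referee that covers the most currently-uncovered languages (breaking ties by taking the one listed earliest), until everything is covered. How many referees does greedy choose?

Greedy: pick A (covers 4 new) → pick B (covers 2 new) → pick C (covers 1 new). Total picks: 3.

3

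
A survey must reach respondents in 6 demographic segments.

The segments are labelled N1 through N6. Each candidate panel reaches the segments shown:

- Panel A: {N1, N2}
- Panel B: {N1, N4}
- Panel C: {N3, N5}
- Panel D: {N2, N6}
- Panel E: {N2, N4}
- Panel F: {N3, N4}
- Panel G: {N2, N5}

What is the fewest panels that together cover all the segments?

B and C and D together: B ∪ C ∪ D = {N1, N2, N3, N4, N5, N6} — every segment is covered.
Each panel has at most 2 segments, and 2·2 = 4 < 6 — so at least 3 panels are needed, and 3 is optimal.

3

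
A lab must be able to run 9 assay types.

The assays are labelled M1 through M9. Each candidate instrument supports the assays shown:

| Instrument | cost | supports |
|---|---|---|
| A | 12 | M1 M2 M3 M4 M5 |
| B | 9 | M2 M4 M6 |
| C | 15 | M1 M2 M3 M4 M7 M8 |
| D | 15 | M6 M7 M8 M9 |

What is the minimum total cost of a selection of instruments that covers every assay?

A, D together cover every assay (A ∪ D = {M1, M2, M3, M4, M5, M6, M7, M8, M9}); total cost 12 + 15 = 27.
No covering selection has total cost below 27.

27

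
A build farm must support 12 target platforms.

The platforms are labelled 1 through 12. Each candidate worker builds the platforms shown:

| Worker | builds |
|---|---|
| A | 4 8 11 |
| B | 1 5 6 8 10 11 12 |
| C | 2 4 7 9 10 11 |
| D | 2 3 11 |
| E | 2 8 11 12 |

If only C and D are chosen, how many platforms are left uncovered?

Union of C, D = {2, 3, 4, 7, 9, 10, 11}.
Not covered: 1, 5, 6, 8, 12 — 5 platforms.

5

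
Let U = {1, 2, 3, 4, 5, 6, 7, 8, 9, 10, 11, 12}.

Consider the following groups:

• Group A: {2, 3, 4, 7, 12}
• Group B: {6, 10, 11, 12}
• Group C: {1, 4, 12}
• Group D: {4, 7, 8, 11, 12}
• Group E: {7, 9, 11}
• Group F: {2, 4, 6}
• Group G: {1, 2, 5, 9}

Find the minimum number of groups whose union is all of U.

A, B, D, and G cover everything between them: the union {1, 2, 3, 4, 5, 6, 7, 8, 9, 10, 11, 12} is all of U.
Only A contains 3, so A is forced; the remaining 7 points need at least 3 more groups (each remaining group adds at most 3) — so at least 4 groups are needed, and 4 is optimal.

4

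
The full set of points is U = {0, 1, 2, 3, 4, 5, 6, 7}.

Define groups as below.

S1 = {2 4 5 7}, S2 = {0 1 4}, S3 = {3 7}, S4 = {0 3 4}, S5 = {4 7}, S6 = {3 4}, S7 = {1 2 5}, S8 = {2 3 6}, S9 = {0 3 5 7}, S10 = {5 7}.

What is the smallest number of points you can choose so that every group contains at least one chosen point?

3

H = {3, 4, 5} meets every group (each contains at least one member of H), and |H| = 3.
The groups S2, S8, S10 are pairwise disjoint, so any hitting set needs a separate point for each — at least 3. Hence 3 is optimal.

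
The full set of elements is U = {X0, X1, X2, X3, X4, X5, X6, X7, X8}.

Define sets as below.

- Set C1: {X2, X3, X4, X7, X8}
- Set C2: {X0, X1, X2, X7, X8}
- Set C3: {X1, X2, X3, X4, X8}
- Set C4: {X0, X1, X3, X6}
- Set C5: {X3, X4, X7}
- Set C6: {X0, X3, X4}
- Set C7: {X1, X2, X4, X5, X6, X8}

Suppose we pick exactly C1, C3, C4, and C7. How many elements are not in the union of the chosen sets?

Union of C1, C3, C4, C7 = {X0, X1, X2, X3, X4, X5, X6, X7, X8} — that's every element, so 0 are uncovered.

0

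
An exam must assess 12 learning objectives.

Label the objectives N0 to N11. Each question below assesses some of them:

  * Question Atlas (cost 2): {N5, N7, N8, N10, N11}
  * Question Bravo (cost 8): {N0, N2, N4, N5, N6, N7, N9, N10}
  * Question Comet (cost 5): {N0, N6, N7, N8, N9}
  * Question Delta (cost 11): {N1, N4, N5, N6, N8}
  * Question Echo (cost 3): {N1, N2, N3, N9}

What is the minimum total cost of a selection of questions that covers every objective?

Atlas, Bravo, Echo together cover every objective (Atlas ∪ Bravo ∪ Echo = {N0, N1, N2, N3, N4, N5, N6, N7, N8, N9, N10, N11}); total cost 2 + 8 + 3 = 13.
The greedy pick Atlas, Echo, Comet, Bravo costs 18; no covering selection beats 13.

13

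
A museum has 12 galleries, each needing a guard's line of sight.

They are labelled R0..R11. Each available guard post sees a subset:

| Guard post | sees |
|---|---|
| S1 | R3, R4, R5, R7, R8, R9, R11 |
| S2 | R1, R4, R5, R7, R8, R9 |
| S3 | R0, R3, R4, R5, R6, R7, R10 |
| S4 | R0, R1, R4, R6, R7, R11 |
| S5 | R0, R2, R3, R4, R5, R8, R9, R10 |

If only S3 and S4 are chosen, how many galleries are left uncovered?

Union of S3, S4 = {R0, R1, R3, R4, R5, R6, R7, R10, R11}.
Not covered: R2, R8, R9 — 3 galleries.

3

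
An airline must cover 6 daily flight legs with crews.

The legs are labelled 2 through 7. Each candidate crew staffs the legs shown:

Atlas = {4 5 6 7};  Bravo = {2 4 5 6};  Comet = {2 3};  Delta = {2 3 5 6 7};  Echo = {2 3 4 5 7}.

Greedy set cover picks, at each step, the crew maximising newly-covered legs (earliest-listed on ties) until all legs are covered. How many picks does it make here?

Greedy: pick Delta (covers 5 new) → pick Atlas (covers 1 new). Total picks: 2.

2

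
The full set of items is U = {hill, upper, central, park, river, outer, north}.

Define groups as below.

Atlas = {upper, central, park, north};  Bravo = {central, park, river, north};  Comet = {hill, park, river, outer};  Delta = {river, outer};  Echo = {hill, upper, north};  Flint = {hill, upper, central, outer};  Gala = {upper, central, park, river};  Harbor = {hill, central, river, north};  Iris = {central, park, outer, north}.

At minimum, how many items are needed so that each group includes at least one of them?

The 3 items {hill, park, outer} hit every group.
No choice of 2 items meets every group, so 3 is the minimum.

3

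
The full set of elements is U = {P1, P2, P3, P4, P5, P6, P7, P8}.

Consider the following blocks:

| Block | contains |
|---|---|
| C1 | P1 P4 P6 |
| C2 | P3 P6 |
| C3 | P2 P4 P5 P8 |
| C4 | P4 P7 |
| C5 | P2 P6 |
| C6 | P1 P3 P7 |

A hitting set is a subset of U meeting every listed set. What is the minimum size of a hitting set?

3

H = {P1, P4, P6} meets every block (each contains at least one member of H), and |H| = 3.
No choice of 2 elements meets every block, so 3 is the minimum.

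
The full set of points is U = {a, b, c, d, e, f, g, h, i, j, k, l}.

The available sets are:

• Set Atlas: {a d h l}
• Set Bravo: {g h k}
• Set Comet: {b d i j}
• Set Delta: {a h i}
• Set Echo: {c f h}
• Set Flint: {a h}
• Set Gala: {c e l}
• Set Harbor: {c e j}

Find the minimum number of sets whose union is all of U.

Bravo and Comet and Echo and Flint and Gala together: Bravo ∪ Comet ∪ Echo ∪ Flint ∪ Gala = {a, b, c, d, e, f, g, h, i, j, k, l} — every point is covered.
No 4 of the 8 sets cover everything (all 70 combinations miss at least one point), so 5 is optimal.

5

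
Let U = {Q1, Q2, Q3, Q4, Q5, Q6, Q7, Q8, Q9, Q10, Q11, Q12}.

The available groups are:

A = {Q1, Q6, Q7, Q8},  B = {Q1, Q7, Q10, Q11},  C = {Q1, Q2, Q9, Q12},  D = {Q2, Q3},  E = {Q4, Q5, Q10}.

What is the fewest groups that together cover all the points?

5

A, B, C, D, and E cover everything between them: the union {Q1, Q2, Q3, Q4, Q5, Q6, Q7, Q8, Q9, Q10, Q11, Q12} is all of U.
No 4 of the 5 groups cover everything (all 5 combinations miss at least one point), so 5 is optimal.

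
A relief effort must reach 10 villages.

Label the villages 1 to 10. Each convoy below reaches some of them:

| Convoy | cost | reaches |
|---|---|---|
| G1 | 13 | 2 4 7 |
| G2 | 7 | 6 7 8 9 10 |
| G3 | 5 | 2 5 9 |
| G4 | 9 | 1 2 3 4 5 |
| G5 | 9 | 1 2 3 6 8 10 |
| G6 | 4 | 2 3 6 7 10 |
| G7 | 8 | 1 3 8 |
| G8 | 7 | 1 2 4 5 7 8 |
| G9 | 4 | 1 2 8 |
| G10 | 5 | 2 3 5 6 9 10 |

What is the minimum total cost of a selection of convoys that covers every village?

G8, G10 together cover every village (G8 ∪ G10 = {1, 2, 3, 4, 5, 6, 7, 8, 9, 10}); total cost 7 + 5 = 12.
The greedy pick G6, G8, G3 costs 16; no covering selection beats 12.

12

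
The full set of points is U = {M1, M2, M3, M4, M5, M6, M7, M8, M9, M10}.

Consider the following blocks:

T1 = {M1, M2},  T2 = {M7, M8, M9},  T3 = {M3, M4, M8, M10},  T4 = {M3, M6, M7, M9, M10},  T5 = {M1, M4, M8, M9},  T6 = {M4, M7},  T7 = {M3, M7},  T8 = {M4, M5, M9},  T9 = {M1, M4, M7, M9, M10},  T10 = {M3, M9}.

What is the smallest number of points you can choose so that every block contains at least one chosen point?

The 4 points {M2, M7, M9, M10} hit every block.
No choice of 3 points meets every block, so 4 is the minimum.

4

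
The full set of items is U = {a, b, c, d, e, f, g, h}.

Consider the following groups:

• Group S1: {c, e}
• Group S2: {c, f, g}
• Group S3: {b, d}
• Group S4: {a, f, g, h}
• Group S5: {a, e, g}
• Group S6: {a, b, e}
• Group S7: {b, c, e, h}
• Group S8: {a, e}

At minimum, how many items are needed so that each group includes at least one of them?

T = {b, e, g} meets every group (each contains at least one member of T), and |T| = 3.
The groups S1, S3, S4 are pairwise disjoint, so any hitting set needs a separate item for each — at least 3. Hence 3 is optimal.

3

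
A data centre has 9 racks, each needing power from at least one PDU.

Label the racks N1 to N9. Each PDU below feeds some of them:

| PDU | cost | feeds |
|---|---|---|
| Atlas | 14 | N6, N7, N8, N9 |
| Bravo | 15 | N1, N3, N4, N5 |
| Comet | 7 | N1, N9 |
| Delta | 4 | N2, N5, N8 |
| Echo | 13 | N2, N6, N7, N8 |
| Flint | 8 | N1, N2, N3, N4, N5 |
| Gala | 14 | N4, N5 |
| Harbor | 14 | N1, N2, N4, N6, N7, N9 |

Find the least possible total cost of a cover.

22

Atlas, Flint together cover every rack (Atlas ∪ Flint = {N1, N2, N3, N4, N5, N6, N7, N8, N9}); total cost 14 + 8 = 22.
The greedy pick Delta, Flint, Atlas costs 26; no covering selection beats 22.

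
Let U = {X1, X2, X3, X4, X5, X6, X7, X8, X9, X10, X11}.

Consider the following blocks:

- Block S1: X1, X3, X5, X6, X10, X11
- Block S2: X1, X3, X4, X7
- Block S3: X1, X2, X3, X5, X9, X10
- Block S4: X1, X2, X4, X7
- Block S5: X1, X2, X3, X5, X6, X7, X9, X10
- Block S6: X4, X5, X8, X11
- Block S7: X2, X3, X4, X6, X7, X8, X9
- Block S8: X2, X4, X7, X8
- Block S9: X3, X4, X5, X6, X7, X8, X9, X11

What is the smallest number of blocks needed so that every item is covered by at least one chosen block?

S5 and S9 cover everything between them: the union {X1, X2, X3, X4, X5, X6, X7, X8, X9, X10, X11} is all of U.
No single block has all 11 items (the largest, S5, has 8), so 2 is optimal.

2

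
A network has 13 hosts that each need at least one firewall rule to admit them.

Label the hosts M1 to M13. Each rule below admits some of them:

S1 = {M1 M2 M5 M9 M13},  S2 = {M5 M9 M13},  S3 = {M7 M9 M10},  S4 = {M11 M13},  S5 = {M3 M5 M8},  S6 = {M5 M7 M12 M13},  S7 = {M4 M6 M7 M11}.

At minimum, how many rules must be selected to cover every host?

5

S1 and S3 and S5 and S6 and S7 together: S1 ∪ S3 ∪ S5 ∪ S6 ∪ S7 = {M1, M2, M3, M4, M5, M6, M7, M8, M9, M10, M11, M12, M13} — every host is covered.
No 4 of the 7 rules cover everything (all 35 combinations miss at least one host), so 5 is optimal.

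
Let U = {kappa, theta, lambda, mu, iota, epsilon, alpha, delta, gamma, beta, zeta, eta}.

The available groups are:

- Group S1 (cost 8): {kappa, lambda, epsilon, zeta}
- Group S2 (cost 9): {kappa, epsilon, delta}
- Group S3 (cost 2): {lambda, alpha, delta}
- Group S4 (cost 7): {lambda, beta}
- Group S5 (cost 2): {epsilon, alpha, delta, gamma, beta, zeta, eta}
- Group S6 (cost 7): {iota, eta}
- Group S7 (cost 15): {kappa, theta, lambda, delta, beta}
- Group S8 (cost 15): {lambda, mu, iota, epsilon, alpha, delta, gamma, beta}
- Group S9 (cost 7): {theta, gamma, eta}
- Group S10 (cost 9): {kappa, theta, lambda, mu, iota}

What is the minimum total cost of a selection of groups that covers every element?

11

S5, S10 together cover every element (S5 ∪ S10 = {kappa, theta, lambda, mu, iota, epsilon, alpha, delta, gamma, beta, zeta, eta}); total cost 2 + 9 = 11.
No covering selection has total cost below 11.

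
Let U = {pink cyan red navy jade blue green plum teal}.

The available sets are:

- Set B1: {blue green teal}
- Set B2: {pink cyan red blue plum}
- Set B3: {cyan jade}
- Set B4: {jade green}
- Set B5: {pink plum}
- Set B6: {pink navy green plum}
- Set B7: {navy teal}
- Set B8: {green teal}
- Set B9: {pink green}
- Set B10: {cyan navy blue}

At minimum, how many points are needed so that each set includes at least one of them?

H = {pink, cyan, navy, green} meets every set (each contains at least one member of H), and |H| = 4.
No choice of 3 points meets every set, so 4 is the minimum.

4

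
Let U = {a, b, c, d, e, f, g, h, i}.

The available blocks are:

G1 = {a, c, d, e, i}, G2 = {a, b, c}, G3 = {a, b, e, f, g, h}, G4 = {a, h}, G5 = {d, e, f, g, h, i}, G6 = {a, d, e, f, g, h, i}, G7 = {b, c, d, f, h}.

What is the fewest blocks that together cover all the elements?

2

Take {G2, G6}. Their union is {a, b, c, d, e, f, g, h, i}, which is all 9 elements.
No single block has all 9 elements (the largest, G6, has 7), so 2 is optimal.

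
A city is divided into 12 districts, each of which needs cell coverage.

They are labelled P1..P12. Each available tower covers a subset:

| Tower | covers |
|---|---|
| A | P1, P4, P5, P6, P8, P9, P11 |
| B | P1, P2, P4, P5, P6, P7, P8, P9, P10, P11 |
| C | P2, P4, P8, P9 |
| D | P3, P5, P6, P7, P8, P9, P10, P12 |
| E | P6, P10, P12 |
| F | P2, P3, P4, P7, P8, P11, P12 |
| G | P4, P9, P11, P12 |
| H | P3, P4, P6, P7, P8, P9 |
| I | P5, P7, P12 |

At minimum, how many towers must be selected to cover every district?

2

Take {B, F}. Their union is {P1, P2, P3, P4, P5, P6, P7, P8, P9, P10, P11, P12}, which is all 12 districts.
No single tower has all 12 districts (the largest, B, has 10), so 2 is optimal.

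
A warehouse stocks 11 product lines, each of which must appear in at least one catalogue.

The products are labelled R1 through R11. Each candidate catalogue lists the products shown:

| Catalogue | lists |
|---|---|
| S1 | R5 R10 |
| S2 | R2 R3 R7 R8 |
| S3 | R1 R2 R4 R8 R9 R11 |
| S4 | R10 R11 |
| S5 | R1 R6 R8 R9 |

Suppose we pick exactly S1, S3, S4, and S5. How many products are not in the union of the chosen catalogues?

2

Union of S1, S3, S4, S5 = {R1, R2, R4, R5, R6, R8, R9, R10, R11}.
Not covered: R3, R7 — 2 products.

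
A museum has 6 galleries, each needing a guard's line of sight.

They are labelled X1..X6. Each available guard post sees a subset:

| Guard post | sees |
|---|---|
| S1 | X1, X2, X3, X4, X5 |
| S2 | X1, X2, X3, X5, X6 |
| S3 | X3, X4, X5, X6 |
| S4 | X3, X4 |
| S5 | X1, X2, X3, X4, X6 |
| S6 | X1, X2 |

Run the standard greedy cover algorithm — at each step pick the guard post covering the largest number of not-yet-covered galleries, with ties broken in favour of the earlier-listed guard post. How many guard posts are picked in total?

2

Greedy: pick S1 (covers 5 new) → pick S2 (covers 1 new). Total picks: 2.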